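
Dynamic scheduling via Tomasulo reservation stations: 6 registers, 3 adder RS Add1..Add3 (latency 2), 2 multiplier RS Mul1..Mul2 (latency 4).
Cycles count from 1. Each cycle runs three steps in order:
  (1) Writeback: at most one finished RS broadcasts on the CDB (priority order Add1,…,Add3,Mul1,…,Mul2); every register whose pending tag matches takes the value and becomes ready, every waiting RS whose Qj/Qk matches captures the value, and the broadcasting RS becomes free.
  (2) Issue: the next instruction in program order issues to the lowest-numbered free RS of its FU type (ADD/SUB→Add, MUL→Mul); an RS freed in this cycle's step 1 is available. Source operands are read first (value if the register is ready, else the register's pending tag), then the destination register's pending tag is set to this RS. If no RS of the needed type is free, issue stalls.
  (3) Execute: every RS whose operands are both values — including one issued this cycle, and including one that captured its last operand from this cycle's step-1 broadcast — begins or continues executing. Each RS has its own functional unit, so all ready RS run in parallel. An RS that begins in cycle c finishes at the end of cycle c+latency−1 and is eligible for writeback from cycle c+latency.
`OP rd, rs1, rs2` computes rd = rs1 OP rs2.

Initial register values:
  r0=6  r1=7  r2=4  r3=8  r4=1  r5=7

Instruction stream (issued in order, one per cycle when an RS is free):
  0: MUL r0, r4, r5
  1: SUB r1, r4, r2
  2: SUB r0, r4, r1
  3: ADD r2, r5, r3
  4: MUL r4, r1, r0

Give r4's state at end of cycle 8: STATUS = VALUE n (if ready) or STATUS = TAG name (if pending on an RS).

STATUS = TAG Mul1

c1: issue MUL r0<-Mul1 | r0:Mul1,r1:7,r2:4,r3:8,r4:1,r5:7
c2: issue SUB r1<-Add1 | r0:Mul1,r1:Add1,r2:4,r3:8,r4:1,r5:7
c3: issue SUB r0<-Add2 | r0:Add2,r1:Add1,r2:4,r3:8,r4:1,r5:7
c4: CDB Add1=-3; issue ADD r2<-Add1 | r0:Add2,r1:-3,r2:Add1,r3:8,r4:1,r5:7
c5: CDB Mul1=7; issue MUL r4<-Mul1 | r0:Add2,r1:-3,r2:Add1,r3:8,r4:Mul1,r5:7
c6: CDB Add1=15 | r0:Add2,r1:-3,r2:15,r3:8,r4:Mul1,r5:7
c7: CDB Add2=4 | r0:4,r1:-3,r2:15,r3:8,r4:Mul1,r5:7
c8: - | r0:4,r1:-3,r2:15,r3:8,r4:Mul1,r5:7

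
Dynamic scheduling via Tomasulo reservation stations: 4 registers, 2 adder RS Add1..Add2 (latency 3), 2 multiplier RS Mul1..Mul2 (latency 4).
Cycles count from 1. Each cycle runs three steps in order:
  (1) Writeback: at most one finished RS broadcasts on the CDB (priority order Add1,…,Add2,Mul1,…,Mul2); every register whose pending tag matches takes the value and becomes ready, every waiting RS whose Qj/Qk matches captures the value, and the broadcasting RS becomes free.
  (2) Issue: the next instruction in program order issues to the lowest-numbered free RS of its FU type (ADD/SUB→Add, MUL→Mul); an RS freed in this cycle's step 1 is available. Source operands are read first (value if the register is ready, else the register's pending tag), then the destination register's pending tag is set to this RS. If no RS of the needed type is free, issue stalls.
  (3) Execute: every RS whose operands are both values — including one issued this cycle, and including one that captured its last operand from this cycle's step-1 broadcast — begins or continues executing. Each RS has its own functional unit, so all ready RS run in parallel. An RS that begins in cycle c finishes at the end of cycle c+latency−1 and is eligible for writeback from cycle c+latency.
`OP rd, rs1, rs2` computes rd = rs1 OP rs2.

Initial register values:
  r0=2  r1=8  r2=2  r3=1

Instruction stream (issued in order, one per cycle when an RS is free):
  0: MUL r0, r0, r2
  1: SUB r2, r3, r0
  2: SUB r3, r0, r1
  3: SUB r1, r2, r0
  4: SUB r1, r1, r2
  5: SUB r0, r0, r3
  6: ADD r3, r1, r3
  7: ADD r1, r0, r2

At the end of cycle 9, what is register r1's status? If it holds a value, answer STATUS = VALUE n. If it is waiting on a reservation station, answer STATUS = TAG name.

c1: issue MUL r0<-Mul1 | r0:Mul1,r1:8,r2:2,r3:1
c2: issue SUB r2<-Add1 | r0:Mul1,r1:8,r2:Add1,r3:1
c3: issue SUB r3<-Add2 | r0:Mul1,r1:8,r2:Add1,r3:Add2
c4: stall | r0:Mul1,r1:8,r2:Add1,r3:Add2
c5: CDB Mul1=4; stall | r0:4,r1:8,r2:Add1,r3:Add2
c6: stall | r0:4,r1:8,r2:Add1,r3:Add2
c7: stall | r0:4,r1:8,r2:Add1,r3:Add2
c8: CDB Add1=-3; issue SUB r1<-Add1 | r0:4,r1:Add1,r2:-3,r3:Add2
c9: CDB Add2=-4; issue SUB r1<-Add2 | r0:4,r1:Add2,r2:-3,r3:-4

STATUS = TAG Add2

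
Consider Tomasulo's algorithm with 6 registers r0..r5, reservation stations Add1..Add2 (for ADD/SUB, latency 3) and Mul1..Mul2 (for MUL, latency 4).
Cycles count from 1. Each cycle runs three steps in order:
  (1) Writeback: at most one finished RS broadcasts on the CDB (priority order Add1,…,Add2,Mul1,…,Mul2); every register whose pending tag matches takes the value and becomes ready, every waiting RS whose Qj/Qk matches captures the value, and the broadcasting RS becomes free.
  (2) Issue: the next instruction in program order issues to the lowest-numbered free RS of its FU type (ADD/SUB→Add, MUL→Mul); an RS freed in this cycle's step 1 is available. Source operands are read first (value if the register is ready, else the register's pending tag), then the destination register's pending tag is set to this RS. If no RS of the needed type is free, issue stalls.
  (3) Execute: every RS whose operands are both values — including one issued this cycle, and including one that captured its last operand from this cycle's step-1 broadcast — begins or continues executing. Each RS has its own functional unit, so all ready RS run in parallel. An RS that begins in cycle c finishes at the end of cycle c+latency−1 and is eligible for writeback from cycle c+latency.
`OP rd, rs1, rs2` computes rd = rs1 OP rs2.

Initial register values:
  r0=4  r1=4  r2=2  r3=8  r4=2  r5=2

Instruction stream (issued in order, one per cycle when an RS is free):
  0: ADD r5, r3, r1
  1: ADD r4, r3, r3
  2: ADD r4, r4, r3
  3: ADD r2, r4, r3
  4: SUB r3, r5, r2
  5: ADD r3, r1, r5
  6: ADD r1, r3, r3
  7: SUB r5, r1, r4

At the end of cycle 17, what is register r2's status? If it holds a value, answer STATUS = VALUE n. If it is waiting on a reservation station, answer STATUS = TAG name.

STATUS = VALUE 32

  c1: issue ADD r5<-Add1  regs: r0:4,r1:4,r2:2,r3:8,r4:2,r5:Add1
  c2: issue ADD r4<-Add2  regs: r0:4,r1:4,r2:2,r3:8,r4:Add2,r5:Add1
  c3: stall  regs: r0:4,r1:4,r2:2,r3:8,r4:Add2,r5:Add1
  c4: CDB Add1=12; issue ADD r4<-Add1  regs: r0:4,r1:4,r2:2,r3:8,r4:Add1,r5:12
  c5: CDB Add2=16; issue ADD r2<-Add2  regs: r0:4,r1:4,r2:Add2,r3:8,r4:Add1,r5:12
  c6: stall  regs: r0:4,r1:4,r2:Add2,r3:8,r4:Add1,r5:12
  c7: stall  regs: r0:4,r1:4,r2:Add2,r3:8,r4:Add1,r5:12
  c8: CDB Add1=24; issue SUB r3<-Add1  regs: r0:4,r1:4,r2:Add2,r3:Add1,r4:24,r5:12
  c9: stall  regs: r0:4,r1:4,r2:Add2,r3:Add1,r4:24,r5:12
  c10: stall  regs: r0:4,r1:4,r2:Add2,r3:Add1,r4:24,r5:12
  c11: CDB Add2=32; issue ADD r3<-Add2  regs: r0:4,r1:4,r2:32,r3:Add2,r4:24,r5:12
  c12: stall  regs: r0:4,r1:4,r2:32,r3:Add2,r4:24,r5:12
  c13: stall  regs: r0:4,r1:4,r2:32,r3:Add2,r4:24,r5:12
  c14: CDB Add1=-20; issue ADD r1<-Add1  regs: r0:4,r1:Add1,r2:32,r3:Add2,r4:24,r5:12
  c15: CDB Add2=16; issue SUB r5<-Add2  regs: r0:4,r1:Add1,r2:32,r3:16,r4:24,r5:Add2
  c16: -  regs: r0:4,r1:Add1,r2:32,r3:16,r4:24,r5:Add2
  c17: -  regs: r0:4,r1:Add1,r2:32,r3:16,r4:24,r5:Add2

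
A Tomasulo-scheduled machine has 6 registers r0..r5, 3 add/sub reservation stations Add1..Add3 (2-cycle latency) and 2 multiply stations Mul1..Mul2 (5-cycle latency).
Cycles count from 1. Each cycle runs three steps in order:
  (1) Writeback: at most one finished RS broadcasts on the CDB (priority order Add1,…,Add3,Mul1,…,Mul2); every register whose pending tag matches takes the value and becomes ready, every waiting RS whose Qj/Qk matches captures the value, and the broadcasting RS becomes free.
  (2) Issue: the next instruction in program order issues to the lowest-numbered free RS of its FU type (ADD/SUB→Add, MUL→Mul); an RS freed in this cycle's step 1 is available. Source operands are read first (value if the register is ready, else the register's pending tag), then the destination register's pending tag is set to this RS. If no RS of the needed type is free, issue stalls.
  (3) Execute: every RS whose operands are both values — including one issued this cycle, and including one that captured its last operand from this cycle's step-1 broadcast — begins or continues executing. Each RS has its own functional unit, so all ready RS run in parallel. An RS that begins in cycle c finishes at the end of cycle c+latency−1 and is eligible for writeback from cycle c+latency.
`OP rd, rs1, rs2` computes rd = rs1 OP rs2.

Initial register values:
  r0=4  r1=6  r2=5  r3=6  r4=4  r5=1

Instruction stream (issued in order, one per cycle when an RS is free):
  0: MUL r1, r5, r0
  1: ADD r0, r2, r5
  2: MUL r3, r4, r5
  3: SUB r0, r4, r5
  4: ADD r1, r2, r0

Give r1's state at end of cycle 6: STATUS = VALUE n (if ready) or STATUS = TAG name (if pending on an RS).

STATUS = TAG Add2

c1: issue MUL r1<-Mul1 | r0:4,r1:Mul1,r2:5,r3:6,r4:4,r5:1
c2: issue ADD r0<-Add1 | r0:Add1,r1:Mul1,r2:5,r3:6,r4:4,r5:1
c3: issue MUL r3<-Mul2 | r0:Add1,r1:Mul1,r2:5,r3:Mul2,r4:4,r5:1
c4: CDB Add1=6; issue SUB r0<-Add1 | r0:Add1,r1:Mul1,r2:5,r3:Mul2,r4:4,r5:1
c5: issue ADD r1<-Add2 | r0:Add1,r1:Add2,r2:5,r3:Mul2,r4:4,r5:1
c6: CDB Add1=3 | r0:3,r1:Add2,r2:5,r3:Mul2,r4:4,r5:1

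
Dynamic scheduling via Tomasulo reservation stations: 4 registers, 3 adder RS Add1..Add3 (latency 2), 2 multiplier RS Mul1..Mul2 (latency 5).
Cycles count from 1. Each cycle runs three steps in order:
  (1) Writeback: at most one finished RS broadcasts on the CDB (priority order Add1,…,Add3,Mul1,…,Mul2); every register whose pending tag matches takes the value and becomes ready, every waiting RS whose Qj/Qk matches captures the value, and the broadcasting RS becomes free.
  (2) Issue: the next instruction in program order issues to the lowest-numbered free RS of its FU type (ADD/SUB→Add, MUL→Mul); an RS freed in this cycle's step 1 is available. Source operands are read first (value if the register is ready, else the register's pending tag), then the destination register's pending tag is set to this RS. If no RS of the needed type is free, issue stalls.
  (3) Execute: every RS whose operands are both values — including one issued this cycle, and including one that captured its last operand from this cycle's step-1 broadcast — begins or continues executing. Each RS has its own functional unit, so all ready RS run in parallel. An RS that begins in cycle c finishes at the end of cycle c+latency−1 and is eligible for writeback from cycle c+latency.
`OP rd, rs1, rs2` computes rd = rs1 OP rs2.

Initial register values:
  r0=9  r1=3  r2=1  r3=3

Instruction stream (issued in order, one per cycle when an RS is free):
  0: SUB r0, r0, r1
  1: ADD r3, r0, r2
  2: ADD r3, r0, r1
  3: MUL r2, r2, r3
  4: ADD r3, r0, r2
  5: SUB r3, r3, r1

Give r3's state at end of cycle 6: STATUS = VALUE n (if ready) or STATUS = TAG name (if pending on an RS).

STATUS = TAG Add2

c1: issue SUB r0<-Add1 | r0:Add1,r1:3,r2:1,r3:3
c2: issue ADD r3<-Add2 | r0:Add1,r1:3,r2:1,r3:Add2
c3: CDB Add1=6; issue ADD r3<-Add1 | r0:6,r1:3,r2:1,r3:Add1
c4: issue MUL r2<-Mul1 | r0:6,r1:3,r2:Mul1,r3:Add1
c5: CDB Add1=9; issue ADD r3<-Add1 | r0:6,r1:3,r2:Mul1,r3:Add1
c6: CDB Add2=7; issue SUB r3<-Add2 | r0:6,r1:3,r2:Mul1,r3:Add2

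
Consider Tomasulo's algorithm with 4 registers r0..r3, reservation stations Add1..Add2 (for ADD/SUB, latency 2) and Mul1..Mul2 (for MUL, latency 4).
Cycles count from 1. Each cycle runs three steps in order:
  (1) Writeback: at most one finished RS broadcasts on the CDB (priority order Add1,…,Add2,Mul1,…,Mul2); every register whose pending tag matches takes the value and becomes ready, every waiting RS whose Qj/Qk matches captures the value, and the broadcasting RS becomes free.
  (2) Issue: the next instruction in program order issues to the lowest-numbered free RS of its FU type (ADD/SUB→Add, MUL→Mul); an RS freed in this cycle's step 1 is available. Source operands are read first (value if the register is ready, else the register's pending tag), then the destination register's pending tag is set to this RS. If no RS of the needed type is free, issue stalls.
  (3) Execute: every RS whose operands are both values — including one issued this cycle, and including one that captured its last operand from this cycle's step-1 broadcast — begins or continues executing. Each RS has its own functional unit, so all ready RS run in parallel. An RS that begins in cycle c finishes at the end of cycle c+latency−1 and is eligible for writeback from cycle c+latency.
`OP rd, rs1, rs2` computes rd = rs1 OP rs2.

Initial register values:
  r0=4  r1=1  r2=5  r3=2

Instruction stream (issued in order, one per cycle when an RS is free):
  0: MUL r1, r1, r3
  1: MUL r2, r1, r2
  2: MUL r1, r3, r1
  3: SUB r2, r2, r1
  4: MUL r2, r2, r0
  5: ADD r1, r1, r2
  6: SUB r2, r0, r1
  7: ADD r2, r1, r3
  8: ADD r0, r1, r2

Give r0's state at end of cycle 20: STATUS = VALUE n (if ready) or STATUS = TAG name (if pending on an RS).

STATUS = TAG Add1

  c1: issue MUL r1<-Mul1  regs: r0:4,r1:Mul1,r2:5,r3:2
  c2: issue MUL r2<-Mul2  regs: r0:4,r1:Mul1,r2:Mul2,r3:2
  c3: stall  regs: r0:4,r1:Mul1,r2:Mul2,r3:2
  c4: stall  regs: r0:4,r1:Mul1,r2:Mul2,r3:2
  c5: CDB Mul1=2; issue MUL r1<-Mul1  regs: r0:4,r1:Mul1,r2:Mul2,r3:2
  c6: issue SUB r2<-Add1  regs: r0:4,r1:Mul1,r2:Add1,r3:2
  c7: stall  regs: r0:4,r1:Mul1,r2:Add1,r3:2
  c8: stall  regs: r0:4,r1:Mul1,r2:Add1,r3:2
  c9: CDB Mul1=4; issue MUL r2<-Mul1  regs: r0:4,r1:4,r2:Mul1,r3:2
  c10: CDB Mul2=10; issue ADD r1<-Add2  regs: r0:4,r1:Add2,r2:Mul1,r3:2
  c11: stall  regs: r0:4,r1:Add2,r2:Mul1,r3:2
  c12: CDB Add1=6; issue SUB r2<-Add1  regs: r0:4,r1:Add2,r2:Add1,r3:2
  c13: stall  regs: r0:4,r1:Add2,r2:Add1,r3:2
  c14: stall  regs: r0:4,r1:Add2,r2:Add1,r3:2
  c15: stall  regs: r0:4,r1:Add2,r2:Add1,r3:2
  c16: CDB Mul1=24; stall  regs: r0:4,r1:Add2,r2:Add1,r3:2
  c17: stall  regs: r0:4,r1:Add2,r2:Add1,r3:2
  c18: CDB Add2=28; issue ADD r2<-Add2  regs: r0:4,r1:28,r2:Add2,r3:2
  c19: stall  regs: r0:4,r1:28,r2:Add2,r3:2
  c20: CDB Add1=-24; issue ADD r0<-Add1  regs: r0:Add1,r1:28,r2:Add2,r3:2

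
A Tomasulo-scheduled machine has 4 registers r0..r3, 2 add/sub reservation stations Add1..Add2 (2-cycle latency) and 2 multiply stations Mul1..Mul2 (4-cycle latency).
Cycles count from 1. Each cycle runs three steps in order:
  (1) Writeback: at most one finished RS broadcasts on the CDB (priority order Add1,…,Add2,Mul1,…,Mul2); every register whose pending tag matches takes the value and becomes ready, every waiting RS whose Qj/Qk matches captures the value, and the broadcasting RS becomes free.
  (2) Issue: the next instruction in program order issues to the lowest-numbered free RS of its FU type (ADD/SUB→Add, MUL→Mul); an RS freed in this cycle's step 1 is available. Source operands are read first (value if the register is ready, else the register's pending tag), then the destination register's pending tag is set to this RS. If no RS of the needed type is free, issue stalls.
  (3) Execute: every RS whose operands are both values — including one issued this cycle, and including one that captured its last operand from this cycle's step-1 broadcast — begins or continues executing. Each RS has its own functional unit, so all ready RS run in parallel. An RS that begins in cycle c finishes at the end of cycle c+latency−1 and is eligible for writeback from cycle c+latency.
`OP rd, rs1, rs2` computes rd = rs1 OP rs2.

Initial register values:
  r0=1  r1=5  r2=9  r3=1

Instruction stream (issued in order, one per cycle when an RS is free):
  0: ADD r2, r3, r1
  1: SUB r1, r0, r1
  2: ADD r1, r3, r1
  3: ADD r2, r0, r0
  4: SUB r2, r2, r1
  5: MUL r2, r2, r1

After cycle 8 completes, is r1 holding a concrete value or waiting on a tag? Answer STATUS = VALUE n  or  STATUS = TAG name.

c1: issue ADD r2<-Add1 | r0:1,r1:5,r2:Add1,r3:1
c2: issue SUB r1<-Add2 | r0:1,r1:Add2,r2:Add1,r3:1
c3: CDB Add1=6; issue ADD r1<-Add1 | r0:1,r1:Add1,r2:6,r3:1
c4: CDB Add2=-4; issue ADD r2<-Add2 | r0:1,r1:Add1,r2:Add2,r3:1
c5: stall | r0:1,r1:Add1,r2:Add2,r3:1
c6: CDB Add1=-3; issue SUB r2<-Add1 | r0:1,r1:-3,r2:Add1,r3:1
c7: CDB Add2=2; issue MUL r2<-Mul1 | r0:1,r1:-3,r2:Mul1,r3:1
c8: - | r0:1,r1:-3,r2:Mul1,r3:1

STATUS = VALUE -3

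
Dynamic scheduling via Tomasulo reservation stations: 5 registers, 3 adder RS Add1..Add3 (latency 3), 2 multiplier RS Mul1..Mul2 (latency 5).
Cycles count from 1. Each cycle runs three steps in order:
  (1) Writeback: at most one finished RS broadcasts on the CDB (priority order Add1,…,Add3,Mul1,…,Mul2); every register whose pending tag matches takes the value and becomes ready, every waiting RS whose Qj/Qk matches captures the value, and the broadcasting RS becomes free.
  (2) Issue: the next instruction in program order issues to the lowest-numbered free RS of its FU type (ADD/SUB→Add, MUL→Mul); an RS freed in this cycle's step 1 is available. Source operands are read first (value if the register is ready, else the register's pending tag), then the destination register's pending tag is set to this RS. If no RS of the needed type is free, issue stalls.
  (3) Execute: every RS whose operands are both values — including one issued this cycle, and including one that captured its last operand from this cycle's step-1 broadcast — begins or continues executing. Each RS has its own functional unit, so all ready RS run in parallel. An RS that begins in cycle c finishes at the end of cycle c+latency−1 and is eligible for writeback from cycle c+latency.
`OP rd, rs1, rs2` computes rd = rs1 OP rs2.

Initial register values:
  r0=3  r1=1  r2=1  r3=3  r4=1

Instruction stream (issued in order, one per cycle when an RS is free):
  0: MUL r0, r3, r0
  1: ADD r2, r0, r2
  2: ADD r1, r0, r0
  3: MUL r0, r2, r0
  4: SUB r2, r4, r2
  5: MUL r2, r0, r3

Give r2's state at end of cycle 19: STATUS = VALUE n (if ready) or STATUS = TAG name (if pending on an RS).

  c1: issue MUL r0<-Mul1  regs: r0:Mul1,r1:1,r2:1,r3:3,r4:1
  c2: issue ADD r2<-Add1  regs: r0:Mul1,r1:1,r2:Add1,r3:3,r4:1
  c3: issue ADD r1<-Add2  regs: r0:Mul1,r1:Add2,r2:Add1,r3:3,r4:1
  c4: issue MUL r0<-Mul2  regs: r0:Mul2,r1:Add2,r2:Add1,r3:3,r4:1
  c5: issue SUB r2<-Add3  regs: r0:Mul2,r1:Add2,r2:Add3,r3:3,r4:1
  c6: CDB Mul1=9; issue MUL r2<-Mul1  regs: r0:Mul2,r1:Add2,r2:Mul1,r3:3,r4:1
  c7: -  regs: r0:Mul2,r1:Add2,r2:Mul1,r3:3,r4:1
  c8: -  regs: r0:Mul2,r1:Add2,r2:Mul1,r3:3,r4:1
  c9: CDB Add1=10  regs: r0:Mul2,r1:Add2,r2:Mul1,r3:3,r4:1
  c10: CDB Add2=18  regs: r0:Mul2,r1:18,r2:Mul1,r3:3,r4:1
  c11: -  regs: r0:Mul2,r1:18,r2:Mul1,r3:3,r4:1
  c12: CDB Add3=-9  regs: r0:Mul2,r1:18,r2:Mul1,r3:3,r4:1
  c13: -  regs: r0:Mul2,r1:18,r2:Mul1,r3:3,r4:1
  c14: CDB Mul2=90  regs: r0:90,r1:18,r2:Mul1,r3:3,r4:1
  c15: -  regs: r0:90,r1:18,r2:Mul1,r3:3,r4:1
  c16: -  regs: r0:90,r1:18,r2:Mul1,r3:3,r4:1
  c17: -  regs: r0:90,r1:18,r2:Mul1,r3:3,r4:1
  c18: -  regs: r0:90,r1:18,r2:Mul1,r3:3,r4:1
  c19: CDB Mul1=270  regs: r0:90,r1:18,r2:270,r3:3,r4:1

STATUS = VALUE 270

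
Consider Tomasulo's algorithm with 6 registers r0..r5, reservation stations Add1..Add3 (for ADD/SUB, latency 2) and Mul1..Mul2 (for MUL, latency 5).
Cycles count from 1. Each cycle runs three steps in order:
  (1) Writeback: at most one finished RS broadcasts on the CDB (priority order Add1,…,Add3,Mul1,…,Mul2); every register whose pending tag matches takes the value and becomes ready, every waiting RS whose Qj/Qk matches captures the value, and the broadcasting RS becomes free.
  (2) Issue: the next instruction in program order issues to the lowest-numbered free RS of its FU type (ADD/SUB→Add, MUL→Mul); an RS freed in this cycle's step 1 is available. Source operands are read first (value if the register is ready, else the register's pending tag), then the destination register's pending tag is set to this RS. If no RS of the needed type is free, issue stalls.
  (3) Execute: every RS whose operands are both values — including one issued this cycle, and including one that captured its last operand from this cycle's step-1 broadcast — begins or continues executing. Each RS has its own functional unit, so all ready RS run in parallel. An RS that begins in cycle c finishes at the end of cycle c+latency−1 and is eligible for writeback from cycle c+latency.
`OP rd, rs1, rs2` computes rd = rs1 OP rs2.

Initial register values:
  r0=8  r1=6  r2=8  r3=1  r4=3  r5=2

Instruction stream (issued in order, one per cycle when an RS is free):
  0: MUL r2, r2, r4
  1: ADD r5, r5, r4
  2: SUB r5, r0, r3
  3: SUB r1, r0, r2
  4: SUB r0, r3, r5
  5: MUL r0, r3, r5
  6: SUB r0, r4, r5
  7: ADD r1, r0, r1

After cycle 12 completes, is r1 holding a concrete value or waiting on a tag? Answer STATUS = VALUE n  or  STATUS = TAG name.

cycle 1: issue MUL r2<-Mul1 // r0:8,r1:6,r2:Mul1,r3:1,r4:3,r5:2
cycle 2: issue ADD r5<-Add1 // r0:8,r1:6,r2:Mul1,r3:1,r4:3,r5:Add1
cycle 3: issue SUB r5<-Add2 // r0:8,r1:6,r2:Mul1,r3:1,r4:3,r5:Add2
cycle 4: CDB Add1=5; issue SUB r1<-Add1 // r0:8,r1:Add1,r2:Mul1,r3:1,r4:3,r5:Add2
cycle 5: CDB Add2=7; issue SUB r0<-Add2 // r0:Add2,r1:Add1,r2:Mul1,r3:1,r4:3,r5:7
cycle 6: CDB Mul1=24; issue MUL r0<-Mul1 // r0:Mul1,r1:Add1,r2:24,r3:1,r4:3,r5:7
cycle 7: CDB Add2=-6; issue SUB r0<-Add2 // r0:Add2,r1:Add1,r2:24,r3:1,r4:3,r5:7
cycle 8: CDB Add1=-16; issue ADD r1<-Add1 // r0:Add2,r1:Add1,r2:24,r3:1,r4:3,r5:7
cycle 9: CDB Add2=-4 // r0:-4,r1:Add1,r2:24,r3:1,r4:3,r5:7
cycle 10: - // r0:-4,r1:Add1,r2:24,r3:1,r4:3,r5:7
cycle 11: CDB Add1=-20 // r0:-4,r1:-20,r2:24,r3:1,r4:3,r5:7
cycle 12: CDB Mul1=7 // r0:-4,r1:-20,r2:24,r3:1,r4:3,r5:7

STATUS = VALUE -20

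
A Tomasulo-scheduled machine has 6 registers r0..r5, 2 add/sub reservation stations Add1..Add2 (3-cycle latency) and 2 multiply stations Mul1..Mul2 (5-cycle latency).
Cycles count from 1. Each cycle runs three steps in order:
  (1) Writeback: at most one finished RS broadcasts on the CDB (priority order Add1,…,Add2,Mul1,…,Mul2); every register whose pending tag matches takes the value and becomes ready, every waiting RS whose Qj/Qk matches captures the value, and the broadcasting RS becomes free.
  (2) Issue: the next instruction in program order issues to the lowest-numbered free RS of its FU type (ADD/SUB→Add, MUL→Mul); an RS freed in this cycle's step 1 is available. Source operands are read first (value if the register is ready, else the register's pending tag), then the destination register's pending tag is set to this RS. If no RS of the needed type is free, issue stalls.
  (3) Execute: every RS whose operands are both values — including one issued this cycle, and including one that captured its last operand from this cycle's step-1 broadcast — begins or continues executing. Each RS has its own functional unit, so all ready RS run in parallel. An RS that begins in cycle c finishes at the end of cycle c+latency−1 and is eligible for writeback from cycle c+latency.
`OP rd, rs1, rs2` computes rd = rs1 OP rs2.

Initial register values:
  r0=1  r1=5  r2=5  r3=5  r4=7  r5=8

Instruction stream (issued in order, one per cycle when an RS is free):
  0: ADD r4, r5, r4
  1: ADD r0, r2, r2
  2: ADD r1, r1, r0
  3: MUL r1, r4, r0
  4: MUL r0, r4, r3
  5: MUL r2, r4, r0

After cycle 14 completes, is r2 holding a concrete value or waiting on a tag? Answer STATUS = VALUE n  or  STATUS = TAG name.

cycle 1: issue ADD r4<-Add1 // r0:1,r1:5,r2:5,r3:5,r4:Add1,r5:8
cycle 2: issue ADD r0<-Add2 // r0:Add2,r1:5,r2:5,r3:5,r4:Add1,r5:8
cycle 3: stall // r0:Add2,r1:5,r2:5,r3:5,r4:Add1,r5:8
cycle 4: CDB Add1=15; issue ADD r1<-Add1 // r0:Add2,r1:Add1,r2:5,r3:5,r4:15,r5:8
cycle 5: CDB Add2=10; issue MUL r1<-Mul1 // r0:10,r1:Mul1,r2:5,r3:5,r4:15,r5:8
cycle 6: issue MUL r0<-Mul2 // r0:Mul2,r1:Mul1,r2:5,r3:5,r4:15,r5:8
cycle 7: stall // r0:Mul2,r1:Mul1,r2:5,r3:5,r4:15,r5:8
cycle 8: CDB Add1=15; stall // r0:Mul2,r1:Mul1,r2:5,r3:5,r4:15,r5:8
cycle 9: stall // r0:Mul2,r1:Mul1,r2:5,r3:5,r4:15,r5:8
cycle 10: CDB Mul1=150; issue MUL r2<-Mul1 // r0:Mul2,r1:150,r2:Mul1,r3:5,r4:15,r5:8
cycle 11: CDB Mul2=75 // r0:75,r1:150,r2:Mul1,r3:5,r4:15,r5:8
cycle 12: - // r0:75,r1:150,r2:Mul1,r3:5,r4:15,r5:8
cycle 13: - // r0:75,r1:150,r2:Mul1,r3:5,r4:15,r5:8
cycle 14: - // r0:75,r1:150,r2:Mul1,r3:5,r4:15,r5:8

STATUS = TAG Mul1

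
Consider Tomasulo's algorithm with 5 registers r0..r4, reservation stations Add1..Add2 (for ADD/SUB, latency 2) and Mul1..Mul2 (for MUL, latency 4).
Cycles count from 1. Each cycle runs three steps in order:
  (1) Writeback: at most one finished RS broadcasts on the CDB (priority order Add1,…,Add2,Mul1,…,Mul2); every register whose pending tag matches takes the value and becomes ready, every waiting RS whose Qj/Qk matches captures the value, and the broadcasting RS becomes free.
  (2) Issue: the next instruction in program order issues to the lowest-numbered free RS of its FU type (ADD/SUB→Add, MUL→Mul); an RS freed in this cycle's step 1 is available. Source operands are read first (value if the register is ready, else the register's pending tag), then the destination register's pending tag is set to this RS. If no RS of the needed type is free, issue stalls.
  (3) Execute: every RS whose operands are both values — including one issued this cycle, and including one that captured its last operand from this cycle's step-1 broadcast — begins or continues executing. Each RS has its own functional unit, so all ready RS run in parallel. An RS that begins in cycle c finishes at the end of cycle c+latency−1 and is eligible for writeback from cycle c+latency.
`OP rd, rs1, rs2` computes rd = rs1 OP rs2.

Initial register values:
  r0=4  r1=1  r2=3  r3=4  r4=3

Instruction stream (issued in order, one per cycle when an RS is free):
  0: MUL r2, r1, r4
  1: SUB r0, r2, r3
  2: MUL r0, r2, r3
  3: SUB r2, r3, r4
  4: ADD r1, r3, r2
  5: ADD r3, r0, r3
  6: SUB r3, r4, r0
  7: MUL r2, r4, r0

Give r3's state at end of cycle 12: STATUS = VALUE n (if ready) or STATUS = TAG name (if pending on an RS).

STATUS = VALUE -9

c1: issue MUL r2<-Mul1 | r0:4,r1:1,r2:Mul1,r3:4,r4:3
c2: issue SUB r0<-Add1 | r0:Add1,r1:1,r2:Mul1,r3:4,r4:3
c3: issue MUL r0<-Mul2 | r0:Mul2,r1:1,r2:Mul1,r3:4,r4:3
c4: issue SUB r2<-Add2 | r0:Mul2,r1:1,r2:Add2,r3:4,r4:3
c5: CDB Mul1=3; stall | r0:Mul2,r1:1,r2:Add2,r3:4,r4:3
c6: CDB Add2=1; issue ADD r1<-Add2 | r0:Mul2,r1:Add2,r2:1,r3:4,r4:3
c7: CDB Add1=-1; issue ADD r3<-Add1 | r0:Mul2,r1:Add2,r2:1,r3:Add1,r4:3
c8: CDB Add2=5; issue SUB r3<-Add2 | r0:Mul2,r1:5,r2:1,r3:Add2,r4:3
c9: CDB Mul2=12; issue MUL r2<-Mul1 | r0:12,r1:5,r2:Mul1,r3:Add2,r4:3
c10: - | r0:12,r1:5,r2:Mul1,r3:Add2,r4:3
c11: CDB Add1=16 | r0:12,r1:5,r2:Mul1,r3:Add2,r4:3
c12: CDB Add2=-9 | r0:12,r1:5,r2:Mul1,r3:-9,r4:3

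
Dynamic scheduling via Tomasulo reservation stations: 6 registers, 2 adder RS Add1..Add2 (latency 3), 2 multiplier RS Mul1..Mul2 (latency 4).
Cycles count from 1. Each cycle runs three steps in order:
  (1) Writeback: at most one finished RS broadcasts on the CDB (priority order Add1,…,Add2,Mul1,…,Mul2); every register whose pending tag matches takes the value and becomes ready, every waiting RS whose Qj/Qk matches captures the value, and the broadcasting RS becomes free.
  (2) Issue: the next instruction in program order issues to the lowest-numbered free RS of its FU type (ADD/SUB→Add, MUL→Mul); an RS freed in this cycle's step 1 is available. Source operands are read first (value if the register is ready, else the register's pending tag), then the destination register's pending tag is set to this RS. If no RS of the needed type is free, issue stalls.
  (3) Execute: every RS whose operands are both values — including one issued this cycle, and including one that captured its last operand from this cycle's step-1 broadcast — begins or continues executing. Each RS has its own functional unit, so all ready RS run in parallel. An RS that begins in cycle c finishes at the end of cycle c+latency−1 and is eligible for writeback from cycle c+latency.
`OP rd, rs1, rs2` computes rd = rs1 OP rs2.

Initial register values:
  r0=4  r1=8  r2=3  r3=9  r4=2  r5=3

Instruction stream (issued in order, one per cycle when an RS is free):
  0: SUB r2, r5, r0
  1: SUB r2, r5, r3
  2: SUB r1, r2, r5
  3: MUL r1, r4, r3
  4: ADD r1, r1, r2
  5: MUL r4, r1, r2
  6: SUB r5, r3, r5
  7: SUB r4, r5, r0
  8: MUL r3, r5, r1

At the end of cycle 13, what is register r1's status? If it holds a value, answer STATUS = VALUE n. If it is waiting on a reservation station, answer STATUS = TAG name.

cycle 1: issue SUB r2<-Add1 // r0:4,r1:8,r2:Add1,r3:9,r4:2,r5:3
cycle 2: issue SUB r2<-Add2 // r0:4,r1:8,r2:Add2,r3:9,r4:2,r5:3
cycle 3: stall // r0:4,r1:8,r2:Add2,r3:9,r4:2,r5:3
cycle 4: CDB Add1=-1; issue SUB r1<-Add1 // r0:4,r1:Add1,r2:Add2,r3:9,r4:2,r5:3
cycle 5: CDB Add2=-6; issue MUL r1<-Mul1 // r0:4,r1:Mul1,r2:-6,r3:9,r4:2,r5:3
cycle 6: issue ADD r1<-Add2 // r0:4,r1:Add2,r2:-6,r3:9,r4:2,r5:3
cycle 7: issue MUL r4<-Mul2 // r0:4,r1:Add2,r2:-6,r3:9,r4:Mul2,r5:3
cycle 8: CDB Add1=-9; issue SUB r5<-Add1 // r0:4,r1:Add2,r2:-6,r3:9,r4:Mul2,r5:Add1
cycle 9: CDB Mul1=18; stall // r0:4,r1:Add2,r2:-6,r3:9,r4:Mul2,r5:Add1
cycle 10: stall // r0:4,r1:Add2,r2:-6,r3:9,r4:Mul2,r5:Add1
cycle 11: CDB Add1=6; issue SUB r4<-Add1 // r0:4,r1:Add2,r2:-6,r3:9,r4:Add1,r5:6
cycle 12: CDB Add2=12; issue MUL r3<-Mul1 // r0:4,r1:12,r2:-6,r3:Mul1,r4:Add1,r5:6
cycle 13: - // r0:4,r1:12,r2:-6,r3:Mul1,r4:Add1,r5:6

STATUS = VALUE 12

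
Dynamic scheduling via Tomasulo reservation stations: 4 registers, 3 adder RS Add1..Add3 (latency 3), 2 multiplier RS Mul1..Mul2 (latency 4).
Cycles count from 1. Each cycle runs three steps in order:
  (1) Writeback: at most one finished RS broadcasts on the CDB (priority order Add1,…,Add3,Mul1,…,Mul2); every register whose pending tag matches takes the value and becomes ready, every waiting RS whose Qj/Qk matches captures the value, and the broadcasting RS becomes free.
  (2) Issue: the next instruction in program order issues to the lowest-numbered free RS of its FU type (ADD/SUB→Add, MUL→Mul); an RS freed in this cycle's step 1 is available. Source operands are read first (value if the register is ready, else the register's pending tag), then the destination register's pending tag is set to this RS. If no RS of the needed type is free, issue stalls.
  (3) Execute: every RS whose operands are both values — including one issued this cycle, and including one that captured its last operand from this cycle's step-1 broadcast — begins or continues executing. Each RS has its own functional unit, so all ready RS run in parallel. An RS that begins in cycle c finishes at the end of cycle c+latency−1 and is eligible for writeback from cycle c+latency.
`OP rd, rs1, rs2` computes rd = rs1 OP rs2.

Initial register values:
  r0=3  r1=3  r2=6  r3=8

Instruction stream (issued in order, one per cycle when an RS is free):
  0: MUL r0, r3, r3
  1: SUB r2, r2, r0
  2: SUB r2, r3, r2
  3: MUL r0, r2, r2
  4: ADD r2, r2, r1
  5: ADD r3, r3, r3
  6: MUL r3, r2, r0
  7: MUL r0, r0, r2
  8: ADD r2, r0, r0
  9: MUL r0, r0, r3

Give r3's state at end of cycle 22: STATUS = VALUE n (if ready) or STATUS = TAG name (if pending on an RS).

c1: issue MUL r0<-Mul1 | r0:Mul1,r1:3,r2:6,r3:8
c2: issue SUB r2<-Add1 | r0:Mul1,r1:3,r2:Add1,r3:8
c3: issue SUB r2<-Add2 | r0:Mul1,r1:3,r2:Add2,r3:8
c4: issue MUL r0<-Mul2 | r0:Mul2,r1:3,r2:Add2,r3:8
c5: CDB Mul1=64; issue ADD r2<-Add3 | r0:Mul2,r1:3,r2:Add3,r3:8
c6: stall | r0:Mul2,r1:3,r2:Add3,r3:8
c7: stall | r0:Mul2,r1:3,r2:Add3,r3:8
c8: CDB Add1=-58; issue ADD r3<-Add1 | r0:Mul2,r1:3,r2:Add3,r3:Add1
c9: issue MUL r3<-Mul1 | r0:Mul2,r1:3,r2:Add3,r3:Mul1
c10: stall | r0:Mul2,r1:3,r2:Add3,r3:Mul1
c11: CDB Add1=16; stall | r0:Mul2,r1:3,r2:Add3,r3:Mul1
c12: CDB Add2=66; stall | r0:Mul2,r1:3,r2:Add3,r3:Mul1
c13: stall | r0:Mul2,r1:3,r2:Add3,r3:Mul1
c14: stall | r0:Mul2,r1:3,r2:Add3,r3:Mul1
c15: CDB Add3=69; stall | r0:Mul2,r1:3,r2:69,r3:Mul1
c16: CDB Mul2=4356; issue MUL r0<-Mul2 | r0:Mul2,r1:3,r2:69,r3:Mul1
c17: issue ADD r2<-Add1 | r0:Mul2,r1:3,r2:Add1,r3:Mul1
c18: stall | r0:Mul2,r1:3,r2:Add1,r3:Mul1
c19: stall | r0:Mul2,r1:3,r2:Add1,r3:Mul1
c20: CDB Mul1=300564; issue MUL r0<-Mul1 | r0:Mul1,r1:3,r2:Add1,r3:300564
c21: CDB Mul2=300564 | r0:Mul1,r1:3,r2:Add1,r3:300564
c22: - | r0:Mul1,r1:3,r2:Add1,r3:300564

STATUS = VALUE 300564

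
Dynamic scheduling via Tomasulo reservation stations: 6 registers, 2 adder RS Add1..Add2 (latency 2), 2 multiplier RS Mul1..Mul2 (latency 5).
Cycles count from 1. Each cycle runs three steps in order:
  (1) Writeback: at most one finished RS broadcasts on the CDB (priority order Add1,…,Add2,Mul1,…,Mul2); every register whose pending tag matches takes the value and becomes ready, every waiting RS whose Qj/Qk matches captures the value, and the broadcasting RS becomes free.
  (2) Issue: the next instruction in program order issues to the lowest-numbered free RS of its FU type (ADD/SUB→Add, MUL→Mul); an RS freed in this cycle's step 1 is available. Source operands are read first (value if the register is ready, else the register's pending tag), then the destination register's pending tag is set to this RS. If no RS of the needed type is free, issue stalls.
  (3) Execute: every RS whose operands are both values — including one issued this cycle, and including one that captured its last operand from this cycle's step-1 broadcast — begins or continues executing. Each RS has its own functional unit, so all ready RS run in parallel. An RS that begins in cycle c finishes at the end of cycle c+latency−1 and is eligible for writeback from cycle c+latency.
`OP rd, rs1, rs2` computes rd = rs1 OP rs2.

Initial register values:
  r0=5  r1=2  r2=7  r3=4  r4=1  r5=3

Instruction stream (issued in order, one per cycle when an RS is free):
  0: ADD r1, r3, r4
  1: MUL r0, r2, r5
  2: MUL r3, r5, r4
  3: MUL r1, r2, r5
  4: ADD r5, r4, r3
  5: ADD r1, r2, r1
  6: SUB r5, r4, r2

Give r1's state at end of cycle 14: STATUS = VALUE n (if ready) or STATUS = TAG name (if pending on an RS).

STATUS = TAG Add2

  c1: issue ADD r1<-Add1  regs: r0:5,r1:Add1,r2:7,r3:4,r4:1,r5:3
  c2: issue MUL r0<-Mul1  regs: r0:Mul1,r1:Add1,r2:7,r3:4,r4:1,r5:3
  c3: CDB Add1=5; issue MUL r3<-Mul2  regs: r0:Mul1,r1:5,r2:7,r3:Mul2,r4:1,r5:3
  c4: stall  regs: r0:Mul1,r1:5,r2:7,r3:Mul2,r4:1,r5:3
  c5: stall  regs: r0:Mul1,r1:5,r2:7,r3:Mul2,r4:1,r5:3
  c6: stall  regs: r0:Mul1,r1:5,r2:7,r3:Mul2,r4:1,r5:3
  c7: CDB Mul1=21; issue MUL r1<-Mul1  regs: r0:21,r1:Mul1,r2:7,r3:Mul2,r4:1,r5:3
  c8: CDB Mul2=3; issue ADD r5<-Add1  regs: r0:21,r1:Mul1,r2:7,r3:3,r4:1,r5:Add1
  c9: issue ADD r1<-Add2  regs: r0:21,r1:Add2,r2:7,r3:3,r4:1,r5:Add1
  c10: CDB Add1=4; issue SUB r5<-Add1  regs: r0:21,r1:Add2,r2:7,r3:3,r4:1,r5:Add1
  c11: -  regs: r0:21,r1:Add2,r2:7,r3:3,r4:1,r5:Add1
  c12: CDB Add1=-6  regs: r0:21,r1:Add2,r2:7,r3:3,r4:1,r5:-6
  c13: CDB Mul1=21  regs: r0:21,r1:Add2,r2:7,r3:3,r4:1,r5:-6
  c14: -  regs: r0:21,r1:Add2,r2:7,r3:3,r4:1,r5:-6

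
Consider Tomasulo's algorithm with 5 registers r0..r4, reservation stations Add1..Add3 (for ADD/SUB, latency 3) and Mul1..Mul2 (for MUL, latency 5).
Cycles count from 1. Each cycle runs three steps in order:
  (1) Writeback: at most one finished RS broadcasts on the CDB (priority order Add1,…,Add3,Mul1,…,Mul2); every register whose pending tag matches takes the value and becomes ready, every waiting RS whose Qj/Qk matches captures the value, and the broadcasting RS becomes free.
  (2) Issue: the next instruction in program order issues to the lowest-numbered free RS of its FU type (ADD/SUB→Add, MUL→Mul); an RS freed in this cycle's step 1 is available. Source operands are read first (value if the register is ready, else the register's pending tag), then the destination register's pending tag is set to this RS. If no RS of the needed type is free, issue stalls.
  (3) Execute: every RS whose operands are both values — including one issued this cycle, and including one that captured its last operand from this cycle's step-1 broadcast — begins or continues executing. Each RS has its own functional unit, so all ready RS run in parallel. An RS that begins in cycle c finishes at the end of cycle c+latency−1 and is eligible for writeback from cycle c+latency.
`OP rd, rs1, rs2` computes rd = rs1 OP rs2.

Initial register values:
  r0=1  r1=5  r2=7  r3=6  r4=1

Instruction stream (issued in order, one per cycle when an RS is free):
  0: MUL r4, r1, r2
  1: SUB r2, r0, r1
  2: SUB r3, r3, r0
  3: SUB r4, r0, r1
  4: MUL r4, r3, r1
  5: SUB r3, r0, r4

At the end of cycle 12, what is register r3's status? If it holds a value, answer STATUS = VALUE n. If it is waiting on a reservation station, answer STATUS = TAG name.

  c1: issue MUL r4<-Mul1  regs: r0:1,r1:5,r2:7,r3:6,r4:Mul1
  c2: issue SUB r2<-Add1  regs: r0:1,r1:5,r2:Add1,r3:6,r4:Mul1
  c3: issue SUB r3<-Add2  regs: r0:1,r1:5,r2:Add1,r3:Add2,r4:Mul1
  c4: issue SUB r4<-Add3  regs: r0:1,r1:5,r2:Add1,r3:Add2,r4:Add3
  c5: CDB Add1=-4; issue MUL r4<-Mul2  regs: r0:1,r1:5,r2:-4,r3:Add2,r4:Mul2
  c6: CDB Add2=5; issue SUB r3<-Add1  regs: r0:1,r1:5,r2:-4,r3:Add1,r4:Mul2
  c7: CDB Add3=-4  regs: r0:1,r1:5,r2:-4,r3:Add1,r4:Mul2
  c8: CDB Mul1=35  regs: r0:1,r1:5,r2:-4,r3:Add1,r4:Mul2
  c9: -  regs: r0:1,r1:5,r2:-4,r3:Add1,r4:Mul2
  c10: -  regs: r0:1,r1:5,r2:-4,r3:Add1,r4:Mul2
  c11: CDB Mul2=25  regs: r0:1,r1:5,r2:-4,r3:Add1,r4:25
  c12: -  regs: r0:1,r1:5,r2:-4,r3:Add1,r4:25

STATUS = TAG Add1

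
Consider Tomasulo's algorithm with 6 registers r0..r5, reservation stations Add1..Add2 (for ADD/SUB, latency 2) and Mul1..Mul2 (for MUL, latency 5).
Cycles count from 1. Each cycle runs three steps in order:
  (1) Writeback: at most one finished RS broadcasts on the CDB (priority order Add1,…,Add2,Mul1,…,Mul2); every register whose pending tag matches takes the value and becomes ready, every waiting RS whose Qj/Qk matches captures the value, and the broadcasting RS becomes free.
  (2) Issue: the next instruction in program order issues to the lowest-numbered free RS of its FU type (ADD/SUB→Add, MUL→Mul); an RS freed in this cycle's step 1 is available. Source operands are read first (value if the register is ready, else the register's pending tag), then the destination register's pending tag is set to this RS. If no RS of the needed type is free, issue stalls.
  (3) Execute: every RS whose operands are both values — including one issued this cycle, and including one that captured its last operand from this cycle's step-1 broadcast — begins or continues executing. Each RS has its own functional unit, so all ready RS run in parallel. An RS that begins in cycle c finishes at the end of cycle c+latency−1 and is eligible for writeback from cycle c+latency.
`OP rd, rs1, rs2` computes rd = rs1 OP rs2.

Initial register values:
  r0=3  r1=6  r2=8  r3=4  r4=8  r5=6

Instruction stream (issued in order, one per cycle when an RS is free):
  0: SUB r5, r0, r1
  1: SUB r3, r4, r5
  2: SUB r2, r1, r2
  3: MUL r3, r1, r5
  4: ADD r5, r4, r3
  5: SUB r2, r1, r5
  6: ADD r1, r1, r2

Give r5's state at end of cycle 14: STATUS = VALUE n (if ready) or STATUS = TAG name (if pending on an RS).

STATUS = VALUE -10

  c1: issue SUB r5<-Add1  regs: r0:3,r1:6,r2:8,r3:4,r4:8,r5:Add1
  c2: issue SUB r3<-Add2  regs: r0:3,r1:6,r2:8,r3:Add2,r4:8,r5:Add1
  c3: CDB Add1=-3; issue SUB r2<-Add1  regs: r0:3,r1:6,r2:Add1,r3:Add2,r4:8,r5:-3
  c4: issue MUL r3<-Mul1  regs: r0:3,r1:6,r2:Add1,r3:Mul1,r4:8,r5:-3
  c5: CDB Add1=-2; issue ADD r5<-Add1  regs: r0:3,r1:6,r2:-2,r3:Mul1,r4:8,r5:Add1
  c6: CDB Add2=11; issue SUB r2<-Add2  regs: r0:3,r1:6,r2:Add2,r3:Mul1,r4:8,r5:Add1
  c7: stall  regs: r0:3,r1:6,r2:Add2,r3:Mul1,r4:8,r5:Add1
  c8: stall  regs: r0:3,r1:6,r2:Add2,r3:Mul1,r4:8,r5:Add1
  c9: CDB Mul1=-18; stall  regs: r0:3,r1:6,r2:Add2,r3:-18,r4:8,r5:Add1
  c10: stall  regs: r0:3,r1:6,r2:Add2,r3:-18,r4:8,r5:Add1
  c11: CDB Add1=-10; issue ADD r1<-Add1  regs: r0:3,r1:Add1,r2:Add2,r3:-18,r4:8,r5:-10
  c12: -  regs: r0:3,r1:Add1,r2:Add2,r3:-18,r4:8,r5:-10
  c13: CDB Add2=16  regs: r0:3,r1:Add1,r2:16,r3:-18,r4:8,r5:-10
  c14: -  regs: r0:3,r1:Add1,r2:16,r3:-18,r4:8,r5:-10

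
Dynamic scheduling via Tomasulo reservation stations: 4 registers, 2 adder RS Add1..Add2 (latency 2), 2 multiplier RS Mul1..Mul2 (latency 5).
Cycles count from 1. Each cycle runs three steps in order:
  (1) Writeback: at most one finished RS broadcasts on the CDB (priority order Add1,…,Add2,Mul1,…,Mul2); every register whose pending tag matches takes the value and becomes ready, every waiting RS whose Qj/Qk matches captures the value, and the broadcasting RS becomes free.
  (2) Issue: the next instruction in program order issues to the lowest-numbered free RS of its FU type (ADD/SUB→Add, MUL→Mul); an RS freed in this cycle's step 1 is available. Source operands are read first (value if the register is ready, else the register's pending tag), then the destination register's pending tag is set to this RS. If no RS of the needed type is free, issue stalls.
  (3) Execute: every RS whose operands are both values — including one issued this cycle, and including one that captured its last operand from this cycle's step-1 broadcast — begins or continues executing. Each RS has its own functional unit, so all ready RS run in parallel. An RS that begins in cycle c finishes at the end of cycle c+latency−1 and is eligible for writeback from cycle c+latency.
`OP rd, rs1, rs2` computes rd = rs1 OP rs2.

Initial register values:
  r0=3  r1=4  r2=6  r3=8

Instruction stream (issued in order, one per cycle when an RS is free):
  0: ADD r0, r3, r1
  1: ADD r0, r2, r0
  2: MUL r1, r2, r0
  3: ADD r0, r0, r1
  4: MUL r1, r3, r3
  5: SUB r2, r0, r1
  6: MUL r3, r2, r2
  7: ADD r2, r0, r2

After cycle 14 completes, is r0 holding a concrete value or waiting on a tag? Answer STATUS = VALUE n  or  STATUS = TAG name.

STATUS = VALUE 126

c1: issue ADD r0<-Add1 | r0:Add1,r1:4,r2:6,r3:8
c2: issue ADD r0<-Add2 | r0:Add2,r1:4,r2:6,r3:8
c3: CDB Add1=12; issue MUL r1<-Mul1 | r0:Add2,r1:Mul1,r2:6,r3:8
c4: issue ADD r0<-Add1 | r0:Add1,r1:Mul1,r2:6,r3:8
c5: CDB Add2=18; issue MUL r1<-Mul2 | r0:Add1,r1:Mul2,r2:6,r3:8
c6: issue SUB r2<-Add2 | r0:Add1,r1:Mul2,r2:Add2,r3:8
c7: stall | r0:Add1,r1:Mul2,r2:Add2,r3:8
c8: stall | r0:Add1,r1:Mul2,r2:Add2,r3:8
c9: stall | r0:Add1,r1:Mul2,r2:Add2,r3:8
c10: CDB Mul1=108; issue MUL r3<-Mul1 | r0:Add1,r1:Mul2,r2:Add2,r3:Mul1
c11: CDB Mul2=64; stall | r0:Add1,r1:64,r2:Add2,r3:Mul1
c12: CDB Add1=126; issue ADD r2<-Add1 | r0:126,r1:64,r2:Add1,r3:Mul1
c13: - | r0:126,r1:64,r2:Add1,r3:Mul1
c14: CDB Add2=62 | r0:126,r1:64,r2:Add1,r3:Mul1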